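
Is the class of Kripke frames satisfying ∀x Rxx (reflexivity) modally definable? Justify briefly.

Yes, by □r → r

This is a Sahlqvist condition; the T axiom □r → r defines it.
Suppose □r→r is valid. At any x set V(r)={w : Rxw}. Then □r holds at x, so r holds at x, i.e. Rxx.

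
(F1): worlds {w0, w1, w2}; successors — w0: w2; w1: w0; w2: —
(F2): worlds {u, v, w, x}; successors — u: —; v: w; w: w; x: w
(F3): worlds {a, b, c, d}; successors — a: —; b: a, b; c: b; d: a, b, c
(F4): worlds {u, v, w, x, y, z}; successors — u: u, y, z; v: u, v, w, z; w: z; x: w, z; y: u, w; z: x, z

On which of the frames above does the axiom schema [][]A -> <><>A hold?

(F4)

This is the axiom for a generalized confluence (Geach) condition; its first-order frame correspondent is forall x exists w (x R^2 w & x R^2 w).
(F1): fails — at w0 but no w with w0R²w and w0R²w.
(F2): fails — at u but no t with uR²t and uR²t.
(F3): fails — at a but no w with aR²w and aR²w.
(F4): satisfies the condition.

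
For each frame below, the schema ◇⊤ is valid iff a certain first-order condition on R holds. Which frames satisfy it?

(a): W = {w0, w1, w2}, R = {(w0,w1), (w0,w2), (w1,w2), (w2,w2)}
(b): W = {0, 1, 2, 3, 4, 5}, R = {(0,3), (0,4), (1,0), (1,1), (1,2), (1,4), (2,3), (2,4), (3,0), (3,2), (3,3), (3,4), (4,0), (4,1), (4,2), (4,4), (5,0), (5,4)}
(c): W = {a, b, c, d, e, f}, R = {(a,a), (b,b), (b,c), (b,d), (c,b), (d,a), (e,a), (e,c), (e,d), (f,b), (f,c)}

This is the axiom for seriality; its first-order frame correspondent is ∀x ∃y Rxy.
(a): condition met.
(b): condition met.
(c): condition met.

(a), (b), (c)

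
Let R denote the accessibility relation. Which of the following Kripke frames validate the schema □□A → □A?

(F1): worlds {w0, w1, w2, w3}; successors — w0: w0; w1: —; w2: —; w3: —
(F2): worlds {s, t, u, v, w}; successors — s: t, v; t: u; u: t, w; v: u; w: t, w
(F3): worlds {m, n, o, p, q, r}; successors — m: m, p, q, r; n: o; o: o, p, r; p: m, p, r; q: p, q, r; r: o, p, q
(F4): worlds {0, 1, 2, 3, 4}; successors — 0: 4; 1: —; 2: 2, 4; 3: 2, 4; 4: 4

Frame correspondent (Sahlqvist): ∀x ∀y (Rxy → ∃z (Rxz ∧ Rzy)) — i.e. density.
(F1): holds.
(F2): fails — Rvu but no z with Rvz and Rzu.
(F3): holds.
(F4): holds.
Valid on: (F1), (F3), (F4).

(F1), (F3), (F4)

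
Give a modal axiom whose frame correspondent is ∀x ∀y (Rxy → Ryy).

A defining formula is □(□ψ → ψ) (the T□ axiom).
Suppose □(□ψ→ψ) is valid. Take Rxy and set V(ψ)={w : Ryw}. Then at y, □ψ holds; since □(□ψ→ψ) at x, □ψ→ψ at y, so ψ at y, i.e. Ryy.

□(□ψ → ψ)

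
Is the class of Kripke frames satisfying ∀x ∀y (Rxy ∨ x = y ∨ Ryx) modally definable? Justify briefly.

Any modally definable frame class is closed under disjoint unions.
Take 2 disjoint single-world reflexive frames: each is trivially connected, but their disjoint union has 2 worlds with no edge between distinct components, so it is not connected.
Hence connectedness of R is not modally definable.

Not definable by any modal formula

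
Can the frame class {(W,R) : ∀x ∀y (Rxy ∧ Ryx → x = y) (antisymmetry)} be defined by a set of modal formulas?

Modal frame validity is preserved under surjective bounded morphisms.
The 8-cycle (worlds 0,1,2,3,4,5,6,7 with 0→1→2→3→4→5→6→7→0) is antisymmetric. Sending even-indexed worlds to a and odd-indexed worlds to b is a surjective bounded morphism onto the two-world frame with a↔b, which is not antisymmetric.
So no modal formula (or set of formulas) defines exactly the antisymmetric frames.

Not modally definable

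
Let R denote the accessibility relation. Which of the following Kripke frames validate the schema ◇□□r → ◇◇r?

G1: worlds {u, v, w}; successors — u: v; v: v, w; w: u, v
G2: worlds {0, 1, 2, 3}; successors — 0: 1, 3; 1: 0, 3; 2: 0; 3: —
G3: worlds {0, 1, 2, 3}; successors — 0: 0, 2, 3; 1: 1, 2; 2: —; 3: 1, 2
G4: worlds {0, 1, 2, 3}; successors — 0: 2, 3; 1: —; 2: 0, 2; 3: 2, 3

G1, G4

The schema corresponds to a generalized confluence (Geach) condition: ∀x ∀y (xRy → ∃w (yR²w ∧ xR²w)).
G1: holds.
G2: fails — 0R3 but no w with 3R²w and 0R²w.
G3: fails — 0R2 but no w with 2R²w and 0R²w.
G4: holds.
Valid on: G1, G4.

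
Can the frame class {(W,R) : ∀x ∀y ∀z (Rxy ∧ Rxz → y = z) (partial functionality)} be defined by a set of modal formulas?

This is a Sahlqvist condition; the CD axiom ◇q → □q defines it.

Yes — defined by ◇q → □q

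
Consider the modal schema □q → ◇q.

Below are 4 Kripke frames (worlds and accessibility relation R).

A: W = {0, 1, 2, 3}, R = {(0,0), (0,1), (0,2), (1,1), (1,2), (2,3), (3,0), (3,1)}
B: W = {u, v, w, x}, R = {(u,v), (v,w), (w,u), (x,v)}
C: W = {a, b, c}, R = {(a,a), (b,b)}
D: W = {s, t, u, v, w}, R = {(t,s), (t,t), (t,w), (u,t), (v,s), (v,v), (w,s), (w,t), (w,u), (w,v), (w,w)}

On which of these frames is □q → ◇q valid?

A, B

This is the axiom for seriality; its first-order frame correspondent is ∀x ∃y Rxy.
A: holds.
B: holds.
C: fails — world c has no successor.
D: fails — world s has no successor.
Valid on: A, B.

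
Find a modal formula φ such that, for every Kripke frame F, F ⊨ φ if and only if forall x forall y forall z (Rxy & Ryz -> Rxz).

A defining formula is □q → □□q (the 4 axiom).

□q → □□q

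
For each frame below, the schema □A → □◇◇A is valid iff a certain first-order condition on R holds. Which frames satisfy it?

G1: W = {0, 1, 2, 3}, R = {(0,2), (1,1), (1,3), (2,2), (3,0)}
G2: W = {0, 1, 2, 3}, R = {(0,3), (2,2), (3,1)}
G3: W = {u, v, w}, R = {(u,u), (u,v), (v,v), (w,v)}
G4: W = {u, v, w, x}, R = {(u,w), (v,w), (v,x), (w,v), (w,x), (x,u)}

G3

The schema corresponds to a generalized confluence (Geach) condition: ∀x ∀z (xRz → ∃w (xRw ∧ zR²w)).
G1: fails — 1R3 but no w with 1Rw and 3R²w.
G2: fails — 0R3 but no w with 0Rw and 3R²w.
G3: satisfies the condition.
G4: fails — wRx but no t with wRt and xR²t.
Valid on: G3.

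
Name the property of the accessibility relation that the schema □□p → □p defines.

This schema is the C4 axiom.
It corresponds to density: ∀x ∀y (Rxy → ∃z (Rxz ∧ Rzy)).

density: ∀x ∀y (Rxy → ∃z (Rxz ∧ Rzy))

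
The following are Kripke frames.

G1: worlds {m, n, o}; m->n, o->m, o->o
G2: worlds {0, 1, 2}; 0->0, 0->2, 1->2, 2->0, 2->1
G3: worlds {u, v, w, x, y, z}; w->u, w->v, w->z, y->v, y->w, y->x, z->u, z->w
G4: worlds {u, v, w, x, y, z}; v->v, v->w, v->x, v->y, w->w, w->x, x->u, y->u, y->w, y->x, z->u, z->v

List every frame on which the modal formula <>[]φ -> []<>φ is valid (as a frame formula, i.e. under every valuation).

G2

This is the axiom for convergence; its first-order frame correspondent is forall x forall y forall z (Rxy & Rxz -> exists w (Ryw & Rzw)).
G1: fails — Rmn and Rmn but n and n have no common successor.
G2: satisfies the condition.
G3: fails — Rwu and Rwu but u and u have no common successor.
G4: fails — Rvv and Rvx but v and x have no common successor.
Valid on: G2.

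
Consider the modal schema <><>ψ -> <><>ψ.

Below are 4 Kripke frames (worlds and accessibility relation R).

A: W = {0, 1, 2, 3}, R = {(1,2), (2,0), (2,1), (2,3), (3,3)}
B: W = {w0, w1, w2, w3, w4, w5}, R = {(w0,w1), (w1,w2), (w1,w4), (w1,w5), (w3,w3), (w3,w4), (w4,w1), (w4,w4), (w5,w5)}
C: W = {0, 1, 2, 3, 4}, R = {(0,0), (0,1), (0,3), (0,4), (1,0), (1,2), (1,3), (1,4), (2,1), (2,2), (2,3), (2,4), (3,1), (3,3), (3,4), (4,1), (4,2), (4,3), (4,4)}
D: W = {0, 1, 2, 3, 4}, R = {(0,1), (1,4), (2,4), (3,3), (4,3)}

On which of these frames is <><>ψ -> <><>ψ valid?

A, B, C, D

Frame correspondent (Sahlqvist): forall x forall y (x R^2 y -> exists w (y = w & x R^2 w)) — i.e. a generalized confluence (Geach) condition.
A: ✓.
B: ✓.
C: ✓.
D: ✓.
Valid on: A, B, C, D.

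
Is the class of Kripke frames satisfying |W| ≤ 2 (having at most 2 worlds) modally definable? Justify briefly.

No

If a class were modally definable it would be closed under disjoint unions (Goldblatt–Thomason).
Any modal formula valid on each of 3 disjoint one-world frames is valid on their disjoint union (validity is preserved under disjoint unions). Each one-world frame has |W|=1≤2, but the union has |W|=3.
Hence having at most 2 worlds is not modally definable.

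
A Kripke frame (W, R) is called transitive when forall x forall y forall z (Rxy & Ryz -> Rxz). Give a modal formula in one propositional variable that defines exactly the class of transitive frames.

This is transitivity; the standard corresponding axiom is 4: □q → □□q.
Suppose □q→□□q is valid. Take Rxy, Ryz and set V(q)={w : Rxw}. Then □q at x, so □□q at x, so □q at y, so q at z, i.e. Rxz.

□q → □□q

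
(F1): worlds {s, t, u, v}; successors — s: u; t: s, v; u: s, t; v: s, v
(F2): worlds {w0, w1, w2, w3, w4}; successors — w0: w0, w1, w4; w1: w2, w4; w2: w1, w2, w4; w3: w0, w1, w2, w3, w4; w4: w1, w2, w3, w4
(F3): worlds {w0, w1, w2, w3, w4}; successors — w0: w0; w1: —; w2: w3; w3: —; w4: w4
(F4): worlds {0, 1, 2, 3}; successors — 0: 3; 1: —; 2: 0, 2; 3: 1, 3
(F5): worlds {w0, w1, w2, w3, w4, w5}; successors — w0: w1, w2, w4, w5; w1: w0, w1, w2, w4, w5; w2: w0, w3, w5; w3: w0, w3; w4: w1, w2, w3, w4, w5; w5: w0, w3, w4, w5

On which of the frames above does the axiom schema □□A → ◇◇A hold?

Frame correspondent (Sahlqvist): ∀x ∃w (xR²w ∧ xR²w) — i.e. a generalized confluence (Geach) condition.
(F1): satisfies the condition.
(F2): satisfies the condition.
(F3): fails — at w1 but no w with w1R²w and w1R²w.
(F4): fails — at 1 but no w with 1R²w and 1R²w.
(F5): satisfies the condition.
Valid on: (F1), (F2), (F5).

(F1), (F2), (F5)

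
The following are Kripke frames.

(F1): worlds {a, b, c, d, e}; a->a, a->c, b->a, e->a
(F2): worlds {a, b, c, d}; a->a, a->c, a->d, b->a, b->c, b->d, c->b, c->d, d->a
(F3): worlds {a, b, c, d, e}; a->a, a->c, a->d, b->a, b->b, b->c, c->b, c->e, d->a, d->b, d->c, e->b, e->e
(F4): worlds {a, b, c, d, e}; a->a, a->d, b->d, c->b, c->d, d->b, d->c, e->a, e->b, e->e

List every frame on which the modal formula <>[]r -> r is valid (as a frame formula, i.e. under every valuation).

This is the axiom for symmetry; its first-order frame correspondent is forall x forall y (Rxy -> Ryx).
(F1): fails — Rac but not Rca.
(F2): fails — Rcd but not Rdc.
(F3): fails — Reb but not Rbe.
(F4): fails — Reb but not Rbe.

none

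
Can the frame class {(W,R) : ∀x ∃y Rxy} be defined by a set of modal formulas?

The condition is seriality. A defining modal formula is □p → ◇p.
Suppose □p→◇p is valid. At any x set V(p)=W. Then □p at x, so ◇p at x, so x has a successor.

Yes — defined by □p → ◇p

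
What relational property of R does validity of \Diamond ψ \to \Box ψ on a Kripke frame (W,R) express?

Suppose ◇ψ→□ψ is valid. Take Rxy, Rxz and set V(ψ)={y}. Then ◇ψ at x, so □ψ at x, so ψ at z, i.e. z=y.

Partial functionality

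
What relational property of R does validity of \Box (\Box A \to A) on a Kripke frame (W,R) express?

Suppose □(□A→A) is valid. Take Rxy and set V(A)={w : Ryw}. Then at y, □A holds; since □(□A→A) at x, □A→A at y, so A at y, i.e. Ryy.
Conversely, any frame satisfying \forall x \forall y (Rxy \to Ryy) validates the schema.
Frame condition: \forall x \forall y (Rxy \to Ryy).

shift-reflexivity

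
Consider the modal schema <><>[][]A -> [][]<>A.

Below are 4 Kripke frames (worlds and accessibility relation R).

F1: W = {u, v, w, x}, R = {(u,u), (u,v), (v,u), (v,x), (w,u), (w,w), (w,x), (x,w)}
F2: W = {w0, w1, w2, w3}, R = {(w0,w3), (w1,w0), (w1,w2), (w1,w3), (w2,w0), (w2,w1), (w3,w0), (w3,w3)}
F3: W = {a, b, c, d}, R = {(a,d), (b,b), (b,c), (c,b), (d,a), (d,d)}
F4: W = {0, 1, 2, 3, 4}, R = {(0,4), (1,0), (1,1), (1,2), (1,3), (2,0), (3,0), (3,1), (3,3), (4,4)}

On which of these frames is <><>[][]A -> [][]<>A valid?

The schema corresponds to a generalized confluence (Geach) condition: forall x forall y forall z ((x R^2 y & x R^2 z) -> exists w (y R^2 w & zRw)).
F1: fails — uR²u, uR²x but no t with uR²t and xRt.
F2: ✓.
F3: ✓.
F4: fails — 1R²0, 1R²1 but no w with 0R²w and 1Rw.

F2, F3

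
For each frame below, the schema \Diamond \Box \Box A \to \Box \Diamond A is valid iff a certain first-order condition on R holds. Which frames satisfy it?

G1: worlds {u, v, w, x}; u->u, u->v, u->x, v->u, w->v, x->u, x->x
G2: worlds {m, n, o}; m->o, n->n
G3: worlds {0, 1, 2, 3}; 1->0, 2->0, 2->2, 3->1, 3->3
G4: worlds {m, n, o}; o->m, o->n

G1

The schema corresponds to a generalized confluence (Geach) condition: \forall x \forall y \forall z ((xRy \wedge xRz) \to \exists w (y R^2 w \wedge zRw)).
G1: ✓.
G2: fails — mRo, mRo but no w with oR²w and oRw.
G3: fails — 1R0, 1R0 but no w with 0R²w and 0Rw.
G4: fails — oRm, oRm but no w with mR²w and mRw.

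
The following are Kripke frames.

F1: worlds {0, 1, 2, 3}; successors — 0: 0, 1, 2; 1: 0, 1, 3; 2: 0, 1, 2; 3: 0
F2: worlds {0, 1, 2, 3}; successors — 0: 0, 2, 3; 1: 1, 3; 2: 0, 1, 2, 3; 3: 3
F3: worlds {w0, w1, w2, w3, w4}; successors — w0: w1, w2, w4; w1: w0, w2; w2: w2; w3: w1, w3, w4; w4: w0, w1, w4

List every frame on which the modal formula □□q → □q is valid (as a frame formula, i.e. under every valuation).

The schema corresponds to density: ∀x ∀y (Rxy → ∃z (Rxz ∧ Rzy)).
F1: holds.
F2: holds.
F3: fails — Rw1w0 but no z with Rw1z and Rzw0.
Valid on: F1, F2.

F1, F2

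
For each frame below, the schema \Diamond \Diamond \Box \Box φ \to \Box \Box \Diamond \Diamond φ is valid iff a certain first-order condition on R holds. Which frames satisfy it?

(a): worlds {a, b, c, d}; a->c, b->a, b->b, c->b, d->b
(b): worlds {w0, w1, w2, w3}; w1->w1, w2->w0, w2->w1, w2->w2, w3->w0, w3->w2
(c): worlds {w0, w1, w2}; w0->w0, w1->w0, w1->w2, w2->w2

(a)

This is the axiom for a generalized confluence (Geach) condition; its first-order frame correspondent is \forall x \forall y \forall z ((x R^2 y \wedge x R^2 z) \to \exists w (y R^2 w \wedge z R^2 w)).
(a): satisfies the condition.
(b): fails — w2R²w0, w2R²w0 but no w with w0R²w and w0R²w.
(c): fails — w1R²w0, w1R²w2 but no w with w0R²w and w2R²w.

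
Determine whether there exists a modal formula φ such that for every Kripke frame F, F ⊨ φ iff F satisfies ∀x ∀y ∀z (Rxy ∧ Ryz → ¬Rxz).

Modal frame validity is preserved under surjective bounded morphisms.
The 3-cycle (worlds s,t,u with s→t→u→s) is intransitive. Mapping every world to a single reflexive point • is a surjective bounded morphism; the reflexive point is not intransitive (R••∧R•• but R••).
So the class is not modally definable.

No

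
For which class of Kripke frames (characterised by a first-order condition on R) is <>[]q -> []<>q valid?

convergence

Suppose ◇□q→□◇q is valid. Take Rxy, Rxz and set V(q)={w : Ryw}. Then □q at y so ◇□q at x, so □◇q at x, so ◇q at z, giving w with Rzw and Ryw.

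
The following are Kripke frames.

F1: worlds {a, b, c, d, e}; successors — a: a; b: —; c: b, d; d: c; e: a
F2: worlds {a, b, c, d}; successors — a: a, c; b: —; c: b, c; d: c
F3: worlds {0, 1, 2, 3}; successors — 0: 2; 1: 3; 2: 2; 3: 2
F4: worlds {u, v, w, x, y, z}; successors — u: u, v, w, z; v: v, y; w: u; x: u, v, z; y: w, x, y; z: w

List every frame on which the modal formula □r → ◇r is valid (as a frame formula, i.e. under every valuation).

This is the axiom for seriality; its first-order frame correspondent is ∀x ∃y Rxy.
F1: fails — world b has no successor.
F2: fails — world b has no successor.
F3: condition met.
F4: condition met.
Valid on: F3, F4.

F3, F4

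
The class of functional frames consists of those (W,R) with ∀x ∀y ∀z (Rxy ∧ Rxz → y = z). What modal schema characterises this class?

The condition is partial functionality. The CD schema ◇ψ → □ψ defines it.
Suppose ◇ψ→□ψ is valid. Take Rxy, Rxz and set V(ψ)={y}. Then ◇ψ at x, so □ψ at x, so ψ at z, i.e. z=y.

◇ψ → □ψ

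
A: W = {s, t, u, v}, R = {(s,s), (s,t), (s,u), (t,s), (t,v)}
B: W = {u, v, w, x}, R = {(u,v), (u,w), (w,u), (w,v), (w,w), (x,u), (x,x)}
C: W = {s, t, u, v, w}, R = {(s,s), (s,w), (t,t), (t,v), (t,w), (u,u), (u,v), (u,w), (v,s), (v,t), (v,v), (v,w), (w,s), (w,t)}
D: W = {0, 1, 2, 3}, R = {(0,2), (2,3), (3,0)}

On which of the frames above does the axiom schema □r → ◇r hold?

C

This is the axiom for seriality; its first-order frame correspondent is ∀x ∃y Rxy.
A: fails — world u has no successor.
B: fails — world v has no successor.
C: condition met.
D: fails — world 1 has no successor.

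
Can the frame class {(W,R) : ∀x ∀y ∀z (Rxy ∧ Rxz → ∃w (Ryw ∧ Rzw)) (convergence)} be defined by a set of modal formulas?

Yes, by ◇□q → □◇q

The condition is convergence. A defining modal formula is ◇□q → □◇q.
Suppose ◇□q→□◇q is valid. Take Rxy, Rxz and set V(q)={w : Ryw}. Then □q at y so ◇□q at x, so □◇q at x, so ◇q at z, giving w with Rzw and Ryw.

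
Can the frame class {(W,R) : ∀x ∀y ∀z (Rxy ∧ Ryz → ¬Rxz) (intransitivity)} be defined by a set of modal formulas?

No

Modal frame validity is preserved under surjective bounded morphisms.
The 3-cycle (worlds 0,1,2 with 0→1→2→0) is intransitive. Mapping every world to a single reflexive point • is a surjective bounded morphism; the reflexive point is not intransitive (R••∧R•• but R••).
So the class is not modally definable.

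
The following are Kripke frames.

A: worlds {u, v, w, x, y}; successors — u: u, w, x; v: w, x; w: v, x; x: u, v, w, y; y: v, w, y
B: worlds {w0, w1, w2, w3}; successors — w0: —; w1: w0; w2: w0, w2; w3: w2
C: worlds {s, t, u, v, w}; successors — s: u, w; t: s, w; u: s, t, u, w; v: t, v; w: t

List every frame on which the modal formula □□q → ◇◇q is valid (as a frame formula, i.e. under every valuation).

Frame correspondent (Sahlqvist): ∀x ∃w (xR²w ∧ xR²w) — i.e. a generalized confluence (Geach) condition.
A: condition met.
B: fails — at w0 but no w with w0R²w and w0R²w.
C: condition met.

A, C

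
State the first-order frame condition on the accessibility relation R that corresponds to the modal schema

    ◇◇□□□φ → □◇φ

This is a Sahlqvist (Geach-type) schema ◇^2□^3φ → □^1◇^1φ.
Minimal-valuation argument: fix x; take any y with xR^2y and any z with xR^1z. Set V(φ) to the set of worlds R-reachable from y in exactly 3 steps. Then □^3φ holds at y, so the antecedent holds at x; validity forces ◇^1φ at z, giving a w with zR^1w and yR^3w.
First-order correspondent: ∀x ∀y ∀z ((xR²y ∧ xRz) → ∃w (yR³w ∧ zRw)).

∀x ∀y ∀z ((xR²y ∧ xRz) → ∃w (yR³w ∧ zRw))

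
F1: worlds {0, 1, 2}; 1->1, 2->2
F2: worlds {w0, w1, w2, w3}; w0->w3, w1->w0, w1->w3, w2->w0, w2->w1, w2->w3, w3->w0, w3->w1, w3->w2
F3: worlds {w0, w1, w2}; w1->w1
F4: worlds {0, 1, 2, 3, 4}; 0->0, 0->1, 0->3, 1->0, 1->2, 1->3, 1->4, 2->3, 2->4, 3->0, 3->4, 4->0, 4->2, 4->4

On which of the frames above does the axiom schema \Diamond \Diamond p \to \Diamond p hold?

F1, F3

Frame correspondent (Sahlqvist): \forall x \forall y \forall z (Rxy \wedge Ryz \to Rxz) — i.e. transitivity.
F1: condition met.
F2: fails — Rw3w1 and Rw1w3 but not Rw3w3.
F3: condition met.
F4: fails — R10 and R01 but not R11.
Valid on: F1, F3.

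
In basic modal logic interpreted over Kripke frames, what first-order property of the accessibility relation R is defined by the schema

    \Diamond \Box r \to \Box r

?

the Euclidean property: \forall x \forall y \forall z (Rxy \wedge Rxz \to Ryz)

This schema is equivalent to the 5 axiom ◇r → □◇r.
Its frame correspondent is the Euclidean property — \forall x \forall y \forall z (Rxy \wedge Rxz \to Ryz).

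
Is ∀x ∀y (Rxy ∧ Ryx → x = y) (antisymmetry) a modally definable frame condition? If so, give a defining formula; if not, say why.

Not definable by any modal formula

Modal frame validity is preserved under surjective bounded morphisms.
The 8-cycle (worlds s,t,u,v,w,x,y,z with s→t→u→v→w→x→y→z→s) is antisymmetric. Sending even-indexed worlds to s and odd-indexed worlds to t is a surjective bounded morphism onto the two-world frame with s↔t, which is not antisymmetric.
So the class is not modally definable.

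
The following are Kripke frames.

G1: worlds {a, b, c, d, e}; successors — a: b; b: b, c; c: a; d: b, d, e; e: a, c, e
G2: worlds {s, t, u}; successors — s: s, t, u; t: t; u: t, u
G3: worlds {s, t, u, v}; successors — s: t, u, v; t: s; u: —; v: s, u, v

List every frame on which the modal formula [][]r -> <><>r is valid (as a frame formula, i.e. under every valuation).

G1, G2

Frame correspondent (Sahlqvist): forall x exists w (x R^2 w & x R^2 w) — i.e. a generalized confluence (Geach) condition.
G1: condition met.
G2: condition met.
G3: fails — at u but no w with uR²w and uR²w.
Valid on: G1, G2.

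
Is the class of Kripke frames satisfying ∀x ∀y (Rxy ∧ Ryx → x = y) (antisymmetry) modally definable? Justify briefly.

Modal frame validity is preserved under surjective bounded morphisms.
The 8-cycle (worlds w0,w1,w2,w3,w4,w5,w6,w7 with w0→w1→w2→w3→w4→w5→w6→w7→w0) is antisymmetric. Sending even-indexed worlds to a and odd-indexed worlds to b is a surjective bounded morphism onto the two-world frame with a↔b, which is not antisymmetric.
So the class is not modally definable.

No — not modally definable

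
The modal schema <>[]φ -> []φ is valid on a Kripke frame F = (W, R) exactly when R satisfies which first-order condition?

The Euclidean property

This is a form of the 5 axiom.
Its frame correspondent is the Euclidean property — forall x forall y forall z (Rxy & Rxz -> Ryz).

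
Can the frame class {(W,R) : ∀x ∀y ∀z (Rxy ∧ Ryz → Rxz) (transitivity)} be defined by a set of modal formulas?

Definable; □p → □□p defines it

This is a Sahlqvist condition; the 4 axiom □p → □□p defines it.
Suppose □p→□□p is valid. Take Rxy, Ryz and set V(p)={w : Rxw}. Then □p at x, so □□p at x, so □p at y, so p at z, i.e. Rxz.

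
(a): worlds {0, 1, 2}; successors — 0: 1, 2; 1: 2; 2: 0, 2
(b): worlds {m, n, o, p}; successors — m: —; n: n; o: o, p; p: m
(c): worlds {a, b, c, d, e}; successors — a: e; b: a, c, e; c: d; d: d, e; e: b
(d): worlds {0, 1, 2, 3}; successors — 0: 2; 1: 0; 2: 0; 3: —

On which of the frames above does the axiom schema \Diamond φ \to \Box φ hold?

The schema corresponds to partial functionality: \forall x \forall y \forall z (Rxy \wedge Rxz \to y = z).
(a): fails — 0 sees both 1 and 2.
(b): fails — o sees both o and p.
(c): fails — b sees both a and c.
(d): ✓.

(d)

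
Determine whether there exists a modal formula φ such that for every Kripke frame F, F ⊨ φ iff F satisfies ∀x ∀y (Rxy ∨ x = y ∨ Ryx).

Not definable by any modal formula

If a class were modally definable it would be closed under disjoint unions (Goldblatt–Thomason).
Take 3 disjoint single-world reflexive frames: each is trivially connected, but their disjoint union has 3 worlds with no edge between distinct components, so it is not connected.
Hence connectedness of R is not modally definable.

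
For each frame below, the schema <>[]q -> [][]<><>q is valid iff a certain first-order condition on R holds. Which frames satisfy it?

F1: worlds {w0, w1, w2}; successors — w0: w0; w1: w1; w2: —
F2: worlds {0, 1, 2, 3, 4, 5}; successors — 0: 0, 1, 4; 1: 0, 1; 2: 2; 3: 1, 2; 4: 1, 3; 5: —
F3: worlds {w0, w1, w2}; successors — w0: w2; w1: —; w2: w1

F1

Frame correspondent (Sahlqvist): forall x forall y forall z ((xRy & x R^2 z) -> exists w (yRw & z R^2 w)) — i.e. a generalized confluence (Geach) condition.
F1: condition met.
F2: fails — 3R1, 3R²2 but no w with 1Rw and 2R²w.
F3: fails — w0Rw2, w0R²w1 but no w with w2Rw and w1R²w.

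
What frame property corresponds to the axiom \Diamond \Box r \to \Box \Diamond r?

Suppose ◇□r→□◇r is valid. Take Rxy, Rxz and set V(r)={w : Ryw}. Then □r at y so ◇□r at x, so □◇r at x, so ◇r at z, giving w with Rzw and Ryw.

Convergence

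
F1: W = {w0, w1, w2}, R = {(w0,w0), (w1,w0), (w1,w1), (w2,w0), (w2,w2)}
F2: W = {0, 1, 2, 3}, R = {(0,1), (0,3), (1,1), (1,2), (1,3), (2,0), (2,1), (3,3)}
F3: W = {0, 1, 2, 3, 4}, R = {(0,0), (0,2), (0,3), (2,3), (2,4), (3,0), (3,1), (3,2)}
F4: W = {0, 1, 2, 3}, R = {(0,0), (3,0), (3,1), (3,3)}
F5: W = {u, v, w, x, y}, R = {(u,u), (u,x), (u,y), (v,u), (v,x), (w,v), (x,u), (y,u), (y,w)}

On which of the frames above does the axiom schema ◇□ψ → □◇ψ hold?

F1

Frame correspondent (Sahlqvist): ∀x ∀y ∀z (Rxy ∧ Rxz → ∃w (Ryw ∧ Rzw)) — i.e. convergence.
F1: satisfies the condition.
F2: fails — R12 and R13 but 2 and 3 have no common successor.
F3: fails — R02 and R03 but 2 and 3 have no common successor.
F4: fails — R33 and R31 but 3 and 1 have no common successor.
F5: fails — Ryw and Ryu but w and u have no common successor.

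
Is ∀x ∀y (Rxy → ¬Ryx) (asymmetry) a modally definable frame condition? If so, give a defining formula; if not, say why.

Not definable by any modal formula

Modal frame validity is preserved under surjective bounded morphisms.
The 3-cycle (worlds w0,w1,w2 with w0→w1→w2→w0) is asymmetric. Mapping every world to a single reflexive point • is a surjective bounded morphism, and the reflexive point is not asymmetric (R•• but asymmetry requires ¬R••).
So no modal formula (or set of formulas) defines exactly the asymmetric frames.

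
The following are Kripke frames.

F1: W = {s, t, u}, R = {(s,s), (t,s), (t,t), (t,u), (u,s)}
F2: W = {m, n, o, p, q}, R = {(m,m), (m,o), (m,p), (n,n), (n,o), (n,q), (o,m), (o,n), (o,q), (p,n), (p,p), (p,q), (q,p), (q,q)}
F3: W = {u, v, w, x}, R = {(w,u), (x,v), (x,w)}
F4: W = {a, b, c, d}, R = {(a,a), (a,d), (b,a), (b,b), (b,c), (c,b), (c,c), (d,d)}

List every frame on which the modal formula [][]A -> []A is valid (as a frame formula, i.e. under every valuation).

This is the axiom for density; its first-order frame correspondent is forall x forall y (Rxy -> exists z (Rxz & Rzy)).
F1: holds.
F2: holds.
F3: fails — Rxw but no z with Rxz and Rzw.
F4: holds.

F1, F2, F4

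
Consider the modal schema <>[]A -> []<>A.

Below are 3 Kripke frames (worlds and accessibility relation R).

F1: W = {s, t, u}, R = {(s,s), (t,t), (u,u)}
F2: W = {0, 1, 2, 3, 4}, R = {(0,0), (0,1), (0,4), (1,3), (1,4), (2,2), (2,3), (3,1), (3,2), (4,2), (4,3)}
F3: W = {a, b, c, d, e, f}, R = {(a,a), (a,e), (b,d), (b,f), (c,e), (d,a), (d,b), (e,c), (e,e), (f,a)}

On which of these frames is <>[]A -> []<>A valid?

F1

This is the axiom for convergence; its first-order frame correspondent is forall x forall y forall z (Rxy & Rxz -> exists w (Ryw & Rzw)).
F1: holds.
F2: fails — R00 and R04 but 0 and 4 have no common successor.
F3: fails — Rdb and Rda but b and a have no common successor.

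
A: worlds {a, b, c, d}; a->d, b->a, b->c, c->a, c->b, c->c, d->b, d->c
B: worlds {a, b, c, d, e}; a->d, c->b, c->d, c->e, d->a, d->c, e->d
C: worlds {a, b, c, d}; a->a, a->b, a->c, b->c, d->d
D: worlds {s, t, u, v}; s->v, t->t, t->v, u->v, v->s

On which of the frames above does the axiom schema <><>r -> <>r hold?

The schema corresponds to transitivity: forall x forall y forall z (Rxy & Ryz -> Rxz).
A: fails — Rbc and Rcb but not Rbb.
B: fails — Rcd and Rdc but not Rcc.
C: condition met.
D: fails — Ruv and Rvs but not Rus.

C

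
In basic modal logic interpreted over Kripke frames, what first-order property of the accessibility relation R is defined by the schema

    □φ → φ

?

Suppose □φ→φ is valid. At any x set V(φ)={w : Rxw}. Then □φ holds at x, so φ holds at x, i.e. Rxx.
Conversely, any frame satisfying ∀x Rxx validates the schema.
Frame condition: ∀x Rxx.

reflexivity: ∀x Rxx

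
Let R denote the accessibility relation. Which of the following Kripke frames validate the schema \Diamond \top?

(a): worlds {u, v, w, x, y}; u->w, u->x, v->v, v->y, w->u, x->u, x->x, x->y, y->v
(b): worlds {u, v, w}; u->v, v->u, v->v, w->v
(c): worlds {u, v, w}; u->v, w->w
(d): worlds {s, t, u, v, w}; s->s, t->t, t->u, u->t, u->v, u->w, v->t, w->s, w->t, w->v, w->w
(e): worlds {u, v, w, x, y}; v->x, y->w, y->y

This is the axiom for seriality; its first-order frame correspondent is \forall x \exists y Rxy.
(a): condition met.
(b): condition met.
(c): fails — world v has no successor.
(d): condition met.
(e): fails — world u has no successor.
Valid on: (a), (b), (d).

(a), (b), (d)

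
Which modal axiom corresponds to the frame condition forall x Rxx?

□ψ → ψ

This is reflexivity; the standard corresponding axiom is T: □ψ → ψ.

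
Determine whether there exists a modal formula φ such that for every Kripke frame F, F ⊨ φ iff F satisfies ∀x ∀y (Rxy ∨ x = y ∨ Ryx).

Not modally definable

Any modally definable frame class is closed under disjoint unions.
Take 3 disjoint single-world reflexive frames: each is trivially connected, but their disjoint union has 3 worlds with no edge between distinct components, so it is not connected.
Hence connectedness of R is not modally definable.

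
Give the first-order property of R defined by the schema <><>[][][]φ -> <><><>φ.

forall x forall y (x R^2 y -> exists w (y R^3 w & x R^3 w))

This is a Sahlqvist (Geach-type) schema ◇^2□^3φ → □^0◇^3φ.
Minimal-valuation argument: fix x; take any y with xR^2y and any z with xR^0z. Set V(φ) to the set of worlds R-reachable from y in exactly 3 steps. Then □^3φ holds at y, so the antecedent holds at x; validity forces ◇^3φ at z, giving a w with zR^3w and yR^3w.
First-order correspondent: forall x forall y (x R^2 y -> exists w (y R^3 w & x R^3 w)).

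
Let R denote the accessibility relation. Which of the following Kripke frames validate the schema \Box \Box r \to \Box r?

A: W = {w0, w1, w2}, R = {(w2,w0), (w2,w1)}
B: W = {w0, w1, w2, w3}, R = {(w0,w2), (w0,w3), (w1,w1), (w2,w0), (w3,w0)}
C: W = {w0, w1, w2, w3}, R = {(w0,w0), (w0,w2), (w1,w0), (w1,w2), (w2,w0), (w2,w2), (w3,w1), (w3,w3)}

C

Frame correspondent (Sahlqvist): \forall x \forall y (Rxy \to \exists z (Rxz \wedge Rzy)) — i.e. density.
A: fails — Rw2w0 but no z with Rw2z and Rzw0.
B: fails — Rw3w0 but no z with Rw3z and Rzw0.
C: satisfies the condition.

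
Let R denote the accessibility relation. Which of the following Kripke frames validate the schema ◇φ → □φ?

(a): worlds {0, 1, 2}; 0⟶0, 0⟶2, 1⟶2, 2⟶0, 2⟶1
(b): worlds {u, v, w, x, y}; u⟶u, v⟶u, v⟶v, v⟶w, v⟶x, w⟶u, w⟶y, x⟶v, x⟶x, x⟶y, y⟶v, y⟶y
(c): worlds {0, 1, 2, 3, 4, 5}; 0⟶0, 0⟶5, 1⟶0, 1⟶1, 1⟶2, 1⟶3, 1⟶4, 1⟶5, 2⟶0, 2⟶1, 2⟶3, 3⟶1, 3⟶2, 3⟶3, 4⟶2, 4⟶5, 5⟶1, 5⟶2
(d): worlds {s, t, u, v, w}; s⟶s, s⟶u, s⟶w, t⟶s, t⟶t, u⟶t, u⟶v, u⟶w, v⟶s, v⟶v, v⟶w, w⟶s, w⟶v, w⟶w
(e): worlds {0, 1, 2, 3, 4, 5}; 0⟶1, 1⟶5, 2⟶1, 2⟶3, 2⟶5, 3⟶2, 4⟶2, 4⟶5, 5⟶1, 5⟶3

none

Frame correspondent (Sahlqvist): ∀x ∀y ∀z (Rxy ∧ Rxz → y = z) — i.e. partial functionality.
(a): fails — 0 sees both 0 and 2.
(b): fails — v sees both u and v.
(c): fails — 0 sees both 0 and 5.
(d): fails — s sees both s and u.
(e): fails — 2 sees both 1 and 3.
Valid on no frame.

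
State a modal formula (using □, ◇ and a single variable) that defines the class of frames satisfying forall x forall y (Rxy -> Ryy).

□(□q → q)

The condition is shift-reflexivity. The T□ schema □(□q → q) defines it.
Suppose □(□q→q) is valid. Take Rxy and set V(q)={w : Ryw}. Then at y, □q holds; since □(□q→q) at x, □q→q at y, so q at y, i.e. Ryy.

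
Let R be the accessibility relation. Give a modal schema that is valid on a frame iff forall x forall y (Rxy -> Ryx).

s → □◇s

This is symmetry; the standard corresponding axiom is B: s → □◇s.
Suppose s→□◇s is valid. Take Rxy and set V(s)={x}. Then s at x, so □◇s at x, so ◇s at y, so some z with Ryz has s; z=x, i.e. Ryx.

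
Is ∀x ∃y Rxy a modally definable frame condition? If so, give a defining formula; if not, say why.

Yes, by □r → ◇r

The condition is seriality. A defining modal formula is □r → ◇r.
Suppose □r→◇r is valid. At any x set V(r)=W. Then □r at x, so ◇r at x, so x has a successor.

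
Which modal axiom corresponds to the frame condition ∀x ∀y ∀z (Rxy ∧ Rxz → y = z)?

◇p → □p

This is partial functionality; the standard corresponding axiom is CD: ◇p → □p.
Suppose ◇p→□p is valid. Take Rxy, Rxz and set V(p)={y}. Then ◇p at x, so □p at x, so p at z, i.e. z=y.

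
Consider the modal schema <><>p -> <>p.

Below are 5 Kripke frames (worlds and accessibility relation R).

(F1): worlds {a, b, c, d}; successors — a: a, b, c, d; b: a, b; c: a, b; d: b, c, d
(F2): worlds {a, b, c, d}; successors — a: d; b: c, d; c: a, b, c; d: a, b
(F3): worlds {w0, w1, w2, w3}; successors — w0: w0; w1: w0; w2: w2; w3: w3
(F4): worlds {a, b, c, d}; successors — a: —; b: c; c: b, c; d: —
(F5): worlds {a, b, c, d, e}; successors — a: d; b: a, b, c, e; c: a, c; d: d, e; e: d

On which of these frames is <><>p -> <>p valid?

(F3)

The schema corresponds to transitivity: forall x forall y forall z (Rxy & Ryz -> Rxz).
(F1): fails — Rdc and Rca but not Rda.
(F2): fails — Rbc and Rcb but not Rbb.
(F3): condition met.
(F4): fails — Rbc and Rcb but not Rbb.
(F5): fails — Rba and Rad but not Rbd.
Valid on: (F3).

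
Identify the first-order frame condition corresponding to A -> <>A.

This schema is equivalent to the T axiom □A → A.
Its frame correspondent is reflexivity — forall x Rxx.

Reflexivity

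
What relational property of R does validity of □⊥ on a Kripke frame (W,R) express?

This schema is the Ver axiom.
It corresponds to emptiness of R: ∀x ∀y ¬Rxy.

Emptiness of R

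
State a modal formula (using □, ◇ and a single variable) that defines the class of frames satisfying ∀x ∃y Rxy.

□ψ → ◇ψ

This is seriality; the standard corresponding axiom is D: □ψ → ◇ψ.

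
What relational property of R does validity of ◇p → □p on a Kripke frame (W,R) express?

partial functionality: ∀x ∀y ∀z (Rxy ∧ Rxz → y = z)

Suppose ◇p→□p is valid. Take Rxy, Rxz and set V(p)={y}. Then ◇p at x, so □p at x, so p at z, i.e. z=y.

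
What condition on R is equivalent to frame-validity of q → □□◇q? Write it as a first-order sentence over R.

∀x ∀z (xR²z → ∃w (x = w ∧ zRw))

This is a Sahlqvist (Geach-type) schema ◇^0□^0q → □^2◇^1q.
Minimal-valuation argument: fix x; take any y with xR^0y and any z with xR^2z. Set V(q) to the set of worlds R-reachable from y in exactly 0 steps. Then □^0q holds at y, so the antecedent holds at x; validity forces ◇^1q at z, giving a w with zR^1w and yR^0w.
First-order correspondent: ∀x ∀z (xR²z → ∃w (x = w ∧ zRw)).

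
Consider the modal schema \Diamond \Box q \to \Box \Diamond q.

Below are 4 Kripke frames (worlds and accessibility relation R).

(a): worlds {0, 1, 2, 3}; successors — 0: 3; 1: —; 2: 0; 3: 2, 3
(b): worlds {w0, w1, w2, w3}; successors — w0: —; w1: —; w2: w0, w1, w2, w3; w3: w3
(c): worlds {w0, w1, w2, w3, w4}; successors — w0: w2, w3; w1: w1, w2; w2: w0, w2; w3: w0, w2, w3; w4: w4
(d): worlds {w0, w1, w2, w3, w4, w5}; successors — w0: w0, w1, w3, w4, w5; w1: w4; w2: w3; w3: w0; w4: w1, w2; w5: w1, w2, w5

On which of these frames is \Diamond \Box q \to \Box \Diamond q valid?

(c)

Frame correspondent (Sahlqvist): \forall x \forall y \forall z (Rxy \wedge Rxz \to \exists w (Ryw \wedge Rzw)) — i.e. convergence.
(a): fails — R33 and R32 but 3 and 2 have no common successor.
(b): fails — Rw2w2 and Rw2w1 but w2 and w1 have no common successor.
(c): satisfies the condition.
(d): fails — Rw0w4 and Rw0w1 but w4 and w1 have no common successor.
Valid on: (c).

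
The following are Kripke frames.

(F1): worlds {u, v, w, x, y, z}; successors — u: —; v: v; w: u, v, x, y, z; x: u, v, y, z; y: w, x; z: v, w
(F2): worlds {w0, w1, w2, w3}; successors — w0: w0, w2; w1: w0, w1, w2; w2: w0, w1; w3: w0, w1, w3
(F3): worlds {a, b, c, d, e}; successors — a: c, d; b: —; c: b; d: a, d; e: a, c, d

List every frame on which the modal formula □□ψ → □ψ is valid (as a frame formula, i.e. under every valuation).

(F2)

The schema corresponds to density: ∀x ∀y (Rxy → ∃z (Rxz ∧ Rzy)).
(F1): fails — Rxz but no t with Rxt and Rtz.
(F2): holds.
(F3): fails — Rcb but no z with Rcz and Rzb.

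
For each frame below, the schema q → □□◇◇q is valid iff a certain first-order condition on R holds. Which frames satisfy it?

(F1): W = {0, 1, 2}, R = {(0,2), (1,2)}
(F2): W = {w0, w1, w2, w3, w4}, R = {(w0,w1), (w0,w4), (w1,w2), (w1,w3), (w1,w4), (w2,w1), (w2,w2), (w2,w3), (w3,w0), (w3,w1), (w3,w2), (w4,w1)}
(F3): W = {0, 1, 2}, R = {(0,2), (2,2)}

(F1)

Frame correspondent (Sahlqvist): ∀x ∀z (xR²z → ∃w (x = w ∧ zR²w)) — i.e. a generalized confluence (Geach) condition.
(F1): ✓.
(F2): fails — w0R²w3 but no w with w0=w and w3R²w.
(F3): fails — 0R²2 but no w with 0=w and 2R²w.
Valid on: (F1).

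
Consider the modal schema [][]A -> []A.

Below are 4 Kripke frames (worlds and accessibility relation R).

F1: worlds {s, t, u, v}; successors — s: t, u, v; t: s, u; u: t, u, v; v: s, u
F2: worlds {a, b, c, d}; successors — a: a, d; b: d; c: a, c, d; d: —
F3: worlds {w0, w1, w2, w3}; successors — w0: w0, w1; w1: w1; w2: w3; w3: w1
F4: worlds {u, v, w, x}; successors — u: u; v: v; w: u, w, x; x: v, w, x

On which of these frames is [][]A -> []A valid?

F4

Frame correspondent (Sahlqvist): forall x forall y (Rxy -> exists z (Rxz & Rzy)) — i.e. density.
F1: fails — Rts but no z with Rtz and Rzs.
F2: fails — Rbd but no z with Rbz and Rzd.
F3: fails — Rw2w3 but no z with Rw2z and Rzw3.
F4: holds.
Valid on: F4.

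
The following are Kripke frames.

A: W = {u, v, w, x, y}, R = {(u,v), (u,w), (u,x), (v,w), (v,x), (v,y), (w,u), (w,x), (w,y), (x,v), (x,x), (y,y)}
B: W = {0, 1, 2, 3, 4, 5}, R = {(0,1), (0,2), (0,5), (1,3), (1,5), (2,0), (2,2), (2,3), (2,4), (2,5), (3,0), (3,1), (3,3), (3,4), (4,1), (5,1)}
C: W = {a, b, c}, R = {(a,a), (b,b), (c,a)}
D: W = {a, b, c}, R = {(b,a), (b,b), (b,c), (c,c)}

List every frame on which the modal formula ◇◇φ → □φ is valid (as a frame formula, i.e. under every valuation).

C

The schema corresponds to a generalized confluence (Geach) condition: ∀x ∀y ∀z ((xR²y ∧ xRz) → ∃w (y = w ∧ z = w)).
A: fails — uR²u, uRv but u ≠ v.
B: fails — 0R²0, 0R1 but 0 ≠ 1.
C: condition met.
D: fails — bR²a, bRb but a ≠ b.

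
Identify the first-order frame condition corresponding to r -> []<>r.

Symmetry

Suppose r→□◇r is valid. Take Rxy and set V(r)={x}. Then r at x, so □◇r at x, so ◇r at y, so some z with Ryz has r; z=x, i.e. Ryx.
The converse is a direct semantic check.
Frame condition: forall x forall y (Rxy -> Ryx).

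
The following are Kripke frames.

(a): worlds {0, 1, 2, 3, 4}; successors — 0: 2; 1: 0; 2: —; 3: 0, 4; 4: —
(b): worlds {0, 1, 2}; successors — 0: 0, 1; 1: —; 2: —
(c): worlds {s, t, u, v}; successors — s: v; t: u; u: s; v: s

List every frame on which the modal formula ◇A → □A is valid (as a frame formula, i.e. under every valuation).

This is the axiom for partial functionality; its first-order frame correspondent is ∀x ∀y ∀z (Rxy ∧ Rxz → y = z).
(a): fails — 3 sees both 0 and 4.
(b): fails — 0 sees both 0 and 1.
(c): condition met.
Valid on: (c).

(c)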